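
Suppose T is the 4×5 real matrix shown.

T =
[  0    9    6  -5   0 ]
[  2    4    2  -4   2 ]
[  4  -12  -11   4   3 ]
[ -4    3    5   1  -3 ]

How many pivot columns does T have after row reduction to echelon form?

Row reduce to echelon form.
Swap R1 ↔ R2
R3 ← R3 − (2)·R1: [0, -20, -15, 12, -1]
R4 ← R4 + (2)·R1: [0, 11, 9, -7, 1]
R3 ← R3 + (20/9)·R2: [0, 0, -5/3, 8/9, -1]
R4 ← R4 − (11/9)·R2: [0, 0, 5/3, -8/9, 1]
R4 ← R4 + R3: [0, 0, 0, 0, 0]
Echelon form has 3 nonzero rows, so rank(T) = 3.
Each nonzero row contributes one pivot column: 3 pivot columns.

3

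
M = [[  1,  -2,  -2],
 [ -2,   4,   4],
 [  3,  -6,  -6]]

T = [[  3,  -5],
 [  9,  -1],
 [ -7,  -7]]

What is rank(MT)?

First compute MT:
[[ -1,  11],
 [  2, -22],
 [ -3,  33]]
Now row reduce the product.
R2 ← R2 + (2)·R1: [0, 0]
R3 ← R3 − (3)·R1: [0, 0]
1 nonzero row, so rank(MT) = 1.

1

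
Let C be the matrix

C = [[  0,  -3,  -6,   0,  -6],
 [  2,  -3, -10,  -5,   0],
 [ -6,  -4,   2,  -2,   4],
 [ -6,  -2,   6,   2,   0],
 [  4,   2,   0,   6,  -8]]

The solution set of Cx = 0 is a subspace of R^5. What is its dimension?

1

Row reduce to echelon form.
Swap R1 ↔ R2
R3 ← R3 + (3)·R1: [0, -13, -28, -17, 4]
R4 ← R4 + (3)·R1: [0, -11, -24, -13, 0]
R5 ← R5 − (2)·R1: [0, 8, 20, 16, -8]
R3 ← R3 − (13/3)·R2: [0, 0, -2, -17, 30]
R4 ← R4 − (11/3)·R2: [0, 0, -2, -13, 22]
R5 ← R5 + (8/3)·R2: [0, 0, 4, 16, -24]
R4 ← R4 − R3: [0, 0, 0, 4, -8]
R5 ← R5 + (2)·R3: [0, 0, 0, -18, 36]
R5 ← R5 + (9/2)·R4: [0, 0, 0, 0, 0]
4 nonzero rows, so rank(C) = 4.
C has 5 columns; by rank–nullity, nullity = 5 − 4 = 1.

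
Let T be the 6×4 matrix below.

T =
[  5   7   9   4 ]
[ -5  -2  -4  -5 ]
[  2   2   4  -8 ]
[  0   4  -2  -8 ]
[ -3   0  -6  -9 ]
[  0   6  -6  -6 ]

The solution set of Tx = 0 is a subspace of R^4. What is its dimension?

0

Row reduce to echelon form.
R2 ← R2 + R1: [0, 5, 5, -1]
R3 ← R3 − (2/5)·R1: [0, -4/5, 2/5, -48/5]
R5 ← R5 + (3/5)·R1: [0, 21/5, -3/5, -33/5]
R3 ← R3 + (4/25)·R2: [0, 0, 6/5, -244/25]
R4 ← R4 − (4/5)·R2: [0, 0, -6, -36/5]
R5 ← R5 − (21/25)·R2: [0, 0, -24/5, -144/25]
R6 ← R6 − (6/5)·R2: [0, 0, -12, -24/5]
R4 ← R4 + (5)·R3: [0, 0, 0, -56]
R5 ← R5 + (4)·R3: [0, 0, 0, -224/5]
R6 ← R6 + (10)·R3: [0, 0, 0, -512/5]
R5 ← R5 − (4/5)·R4: [0, 0, 0, 0]
R6 ← R6 − (64/35)·R4: [0, 0, 0, 0]
4 nonzero rows, so rank(T) = 4.
T has 4 columns; by rank–nullity, nullity = 4 − 4 = 0.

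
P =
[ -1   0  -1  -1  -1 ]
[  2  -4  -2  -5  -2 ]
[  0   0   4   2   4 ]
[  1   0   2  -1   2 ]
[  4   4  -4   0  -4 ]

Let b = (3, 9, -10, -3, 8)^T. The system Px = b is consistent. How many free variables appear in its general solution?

1

Row reduce the augmented matrix [P | b].
R2 ← R2 + (2)·R1: [0, -4, -4, -7, -4, 15]
R4 ← R4 + R1: [0, 0, 1, -2, 1, 0]
R5 ← R5 + (4)·R1: [0, 4, -8, -4, -8, 20]
R5 ← R5 + R2: [0, 0, -12, -11, -12, 35]
R4 ← R4 − (1/4)·R3: [0, 0, 0, -5/2, 0, 5/2]
R5 ← R5 + (3)·R3: [0, 0, 0, -5, 0, 5]
R5 ← R5 − (2)·R4: [0, 0, 0, 0, 0, 0]
The echelon form has 4 nonzero rows, and every pivot lies in the first 5 columns, so rank(P) = rank([P|b]) = 4.
The system is consistent.
Free variables = (unknowns) − (rank) = 5 − 4 = 1.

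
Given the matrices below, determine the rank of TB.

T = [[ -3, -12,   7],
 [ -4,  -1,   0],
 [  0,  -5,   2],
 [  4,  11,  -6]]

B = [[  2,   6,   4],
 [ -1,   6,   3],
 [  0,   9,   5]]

First compute TB:
[[  6, -27, -13],
 [ -7, -30, -19],
 [  5, -12,  -5],
 [ -3,  36,  19]]
Now row reduce the product.
R2 ← R2 + (7/6)·R1: [0, -123/2, -205/6]
R3 ← R3 − (5/6)·R1: [0, 21/2, 35/6]
R4 ← R4 + (1/2)·R1: [0, 45/2, 25/2]
R3 ← R3 + (7/41)·R2: [0, 0, 0]
R4 ← R4 + (15/41)·R2: [0, 0, 0]
2 nonzero rows, so rank(TB) = 2.

2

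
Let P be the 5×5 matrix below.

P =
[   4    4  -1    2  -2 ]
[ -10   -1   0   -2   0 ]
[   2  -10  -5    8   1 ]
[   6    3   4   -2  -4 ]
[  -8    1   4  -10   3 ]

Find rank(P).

Row reduce to echelon form.
R2 ← R2 + (5/2)·R1: [0, 9, -5/2, 3, -5]
R3 ← R3 − (1/2)·R1: [0, -12, -9/2, 7, 2]
R4 ← R4 − (3/2)·R1: [0, -3, 11/2, -5, -1]
R5 ← R5 + (2)·R1: [0, 9, 2, -6, -1]
R3 ← R3 + (4/3)·R2: [0, 0, -47/6, 11, -14/3]
R4 ← R4 + (1/3)·R2: [0, 0, 14/3, -4, -8/3]
R5 ← R5 − R2: [0, 0, 9/2, -9, 4]
R4 ← R4 + (28/47)·R3: [0, 0, 0, 120/47, -256/47]
R5 ← R5 + (27/47)·R3: [0, 0, 0, -126/47, 62/47]
R5 ← R5 + (21/20)·R4: [0, 0, 0, 0, -22/5]
Echelon form has 5 nonzero rows, so rank(P) = 5.

5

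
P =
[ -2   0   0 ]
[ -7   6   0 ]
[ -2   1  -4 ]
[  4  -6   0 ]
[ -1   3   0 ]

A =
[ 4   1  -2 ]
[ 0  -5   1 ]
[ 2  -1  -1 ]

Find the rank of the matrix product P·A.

First compute PA:
[[ -8,  -2,   4],
 [-28, -37,  20],
 [-16,  -3,   9],
 [ 16,  34, -14],
 [ -4, -16,   5]]
Now row reduce the product.
R2 ← R2 − (7/2)·R1: [0, -30, 6]
R3 ← R3 − (2)·R1: [0, 1, 1]
R4 ← R4 + (2)·R1: [0, 30, -6]
R5 ← R5 − (1/2)·R1: [0, -15, 3]
R3 ← R3 + (1/30)·R2: [0, 0, 6/5]
R4 ← R4 + R2: [0, 0, 0]
R5 ← R5 − (1/2)·R2: [0, 0, 0]
3 nonzero rows, so rank(PA) = 3.

3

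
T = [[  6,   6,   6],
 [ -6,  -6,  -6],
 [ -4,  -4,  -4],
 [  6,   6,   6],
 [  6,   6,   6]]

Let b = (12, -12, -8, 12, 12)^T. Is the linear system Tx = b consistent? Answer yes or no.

yes

Row reduce the augmented matrix [T | b].
R2 ← R2 + R1: [0, 0, 0, 0]
R3 ← R3 + (2/3)·R1: [0, 0, 0, 0]
R4 ← R4 − R1: [0, 0, 0, 0]
R5 ← R5 − R1: [0, 0, 0, 0]
The echelon form has 1 nonzero rows, and every pivot lies in the first 3 columns, so rank(T) = rank([T|b]) = 1.
The system is consistent.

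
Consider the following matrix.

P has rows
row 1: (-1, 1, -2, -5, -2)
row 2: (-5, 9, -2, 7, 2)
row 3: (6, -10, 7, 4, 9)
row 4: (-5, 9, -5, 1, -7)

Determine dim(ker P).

2

Row reduce to echelon form.
R2 ← R2 − (5)·R1: [0, 4, 8, 32, 12]
R3 ← R3 + (6)·R1: [0, -4, -5, -26, -3]
R4 ← R4 − (5)·R1: [0, 4, 5, 26, 3]
R3 ← R3 + R2: [0, 0, 3, 6, 9]
R4 ← R4 − R2: [0, 0, -3, -6, -9]
R4 ← R4 + R3: [0, 0, 0, 0, 0]
3 nonzero rows, so rank(P) = 3.
P has 5 columns; by rank–nullity, nullity = 5 − 3 = 2.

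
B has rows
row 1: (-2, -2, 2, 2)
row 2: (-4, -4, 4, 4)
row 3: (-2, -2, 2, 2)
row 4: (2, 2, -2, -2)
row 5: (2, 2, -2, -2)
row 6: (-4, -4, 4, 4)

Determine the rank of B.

Row reduce to echelon form.
R2 ← R2 − (2)·R1: [0, 0, 0, 0]
R3 ← R3 − R1: [0, 0, 0, 0]
R4 ← R4 + R1: [0, 0, 0, 0]
R5 ← R5 + R1: [0, 0, 0, 0]
R6 ← R6 − (2)·R1: [0, 0, 0, 0]
Echelon form has 1 nonzero row, so rank(B) = 1.

1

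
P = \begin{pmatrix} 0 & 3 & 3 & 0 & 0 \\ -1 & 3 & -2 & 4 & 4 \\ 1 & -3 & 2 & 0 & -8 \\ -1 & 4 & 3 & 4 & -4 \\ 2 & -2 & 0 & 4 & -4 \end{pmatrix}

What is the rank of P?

Row reduce to echelon form.
Swap R1 ↔ R2
R3 ← R3 + R1: [0, 0, 0, 4, -4]
R4 ← R4 − R1: [0, 1, 5, 0, -8]
R5 ← R5 + (2)·R1: [0, 4, -4, 12, 4]
R4 ← R4 − (1/3)·R2: [0, 0, 4, 0, -8]
R5 ← R5 − (4/3)·R2: [0, 0, -8, 12, 4]
Swap R3 ↔ R4
R5 ← R5 + (2)·R3: [0, 0, 0, 12, -12]
R5 ← R5 − (3)·R4: [0, 0, 0, 0, 0]
Echelon form has 4 nonzero rows, so rank(P) = 4.

4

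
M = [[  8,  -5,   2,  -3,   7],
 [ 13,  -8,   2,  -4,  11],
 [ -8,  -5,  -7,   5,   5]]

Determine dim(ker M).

2

Row reduce to echelon form.
R2 ← R2 − (13/8)·R1: [0, 1/8, -5/4, 7/8, -3/8]
R3 ← R3 + R1: [0, -10, -5, 2, 12]
R3 ← R3 + (80)·R2: [0, 0, -105, 72, -18]
3 nonzero rows, so rank(M) = 3.
M has 5 columns; by rank–nullity, nullity = 5 − 3 = 2.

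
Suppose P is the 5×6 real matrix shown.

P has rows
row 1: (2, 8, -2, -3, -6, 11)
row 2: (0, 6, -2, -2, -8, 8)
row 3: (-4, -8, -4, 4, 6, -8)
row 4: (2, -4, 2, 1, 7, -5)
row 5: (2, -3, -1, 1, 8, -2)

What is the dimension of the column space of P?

Row reduce to echelon form.
R3 ← R3 + (2)·R1: [0, 8, -8, -2, -6, 14]
R4 ← R4 − R1: [0, -12, 4, 4, 13, -16]
R5 ← R5 − R1: [0, -11, 1, 4, 14, -13]
R3 ← R3 − (4/3)·R2: [0, 0, -16/3, 2/3, 14/3, 10/3]
R4 ← R4 + (2)·R2: [0, 0, 0, 0, -3, 0]
R5 ← R5 + (11/6)·R2: [0, 0, -8/3, 1/3, -2/3, 5/3]
R5 ← R5 − (1/2)·R3: [0, 0, 0, 0, -3, 0]
R5 ← R5 − R4: [0, 0, 0, 0, 0, 0]
Echelon form has 4 nonzero rows, so rank(P) = 4.
The column space has dimension equal to the rank: 4.

4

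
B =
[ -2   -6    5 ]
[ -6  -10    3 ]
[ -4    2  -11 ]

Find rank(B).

Row reduce to echelon form.
R2 ← R2 − (3)·R1: [0, 8, -12]
R3 ← R3 − (2)·R1: [0, 14, -21]
R3 ← R3 − (7/4)·R2: [0, 0, 0]
Echelon form has 2 nonzero rows, so rank(B) = 2.

2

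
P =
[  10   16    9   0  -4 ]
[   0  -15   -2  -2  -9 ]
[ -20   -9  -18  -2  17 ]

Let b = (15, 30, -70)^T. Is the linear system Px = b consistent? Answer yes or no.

yes

Row reduce the augmented matrix [P | b].
R3 ← R3 + (2)·R1: [0, 23, 0, -2, 9, -40]
R3 ← R3 + (23/15)·R2: [0, 0, -46/15, -76/15, -24/5, 6]
The echelon form has 3 nonzero rows, and every pivot lies in the first 5 columns, so rank(P) = rank([P|b]) = 3.
The system is consistent.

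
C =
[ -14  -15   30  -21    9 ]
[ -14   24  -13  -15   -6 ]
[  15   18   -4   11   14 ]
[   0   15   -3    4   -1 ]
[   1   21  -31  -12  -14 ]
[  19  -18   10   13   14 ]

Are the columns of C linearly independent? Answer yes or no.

yes

Row reduce C to echelon form.
R2 ← R2 − R1: [0, 39, -43, 6, -15]
R3 ← R3 + (15/14)·R1: [0, 27/14, 197/7, -23/2, 331/14]
R5 ← R5 + (1/14)·R1: [0, 279/14, -202/7, -27/2, -187/14]
R6 ← R6 + (19/14)·R1: [0, -537/14, 355/7, -31/2, 367/14]
R3 ← R3 − (9/182)·R2: [0, 0, 787/26, -2147/182, 317/13]
R4 ← R4 − (5/13)·R2: [0, 0, 176/13, 22/13, 62/13]
R5 ← R5 − (93/182)·R2: [0, 0, -179/26, -3015/182, -74/13]
R6 ← R6 + (179/182)·R2: [0, 0, 219/26, -1747/182, 149/13]
R4 ← R4 − (352/787)·R3: [0, 0, 0, 38390/5509, -4830/787]
R5 ← R5 + (179/787)·R3: [0, 0, 0, -15149/787, -115/787]
R6 ← R6 − (219/787)·R3: [0, 0, 0, -34796/5509, 3680/787]
R5 ← R5 + (106043/38390)·R4: [0, 0, 0, 0, -65642/3839]
R6 ← R6 + (17398/19195)·R4: [0, 0, 0, 0, -3404/3839]
R6 ← R6 − (74/1427)·R5: [0, 0, 0, 0, 0]
5 pivots among 5 columns.
Every column is a pivot column, so the columns are linearly independent.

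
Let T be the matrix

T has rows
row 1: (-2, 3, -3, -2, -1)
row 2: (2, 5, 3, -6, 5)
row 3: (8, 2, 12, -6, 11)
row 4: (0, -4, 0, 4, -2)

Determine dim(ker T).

3

Row reduce to echelon form.
R2 ← R2 + R1: [0, 8, 0, -8, 4]
R3 ← R3 + (4)·R1: [0, 14, 0, -14, 7]
R3 ← R3 − (7/4)·R2: [0, 0, 0, 0, 0]
R4 ← R4 + (1/2)·R2: [0, 0, 0, 0, 0]
2 nonzero rows, so rank(T) = 2.
T has 5 columns; by rank–nullity, nullity = 5 − 2 = 3.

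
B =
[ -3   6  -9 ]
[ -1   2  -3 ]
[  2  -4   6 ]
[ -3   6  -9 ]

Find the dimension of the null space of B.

2

Row reduce to echelon form.
R2 ← R2 − (1/3)·R1: [0, 0, 0]
R3 ← R3 + (2/3)·R1: [0, 0, 0]
R4 ← R4 − R1: [0, 0, 0]
1 nonzero row, so rank(B) = 1.
B has 3 columns; by rank–nullity, nullity = 3 − 1 = 2.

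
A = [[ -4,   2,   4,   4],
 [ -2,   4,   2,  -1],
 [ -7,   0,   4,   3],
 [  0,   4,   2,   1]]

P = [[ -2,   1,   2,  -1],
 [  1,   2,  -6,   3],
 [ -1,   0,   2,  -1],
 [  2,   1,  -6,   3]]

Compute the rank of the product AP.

First compute AP:
[[ 14,   4, -36,  18],
 [  4,   5, -18,   9],
 [ 16,  -4, -24,  12],
 [  4,   9, -26,  13]]
Now row reduce the product.
R2 ← R2 − (2/7)·R1: [0, 27/7, -54/7, 27/7]
R3 ← R3 − (8/7)·R1: [0, -60/7, 120/7, -60/7]
R4 ← R4 − (2/7)·R1: [0, 55/7, -110/7, 55/7]
R3 ← R3 + (20/9)·R2: [0, 0, 0, 0]
R4 ← R4 − (55/27)·R2: [0, 0, 0, 0]
2 nonzero rows, so rank(AP) = 2.

2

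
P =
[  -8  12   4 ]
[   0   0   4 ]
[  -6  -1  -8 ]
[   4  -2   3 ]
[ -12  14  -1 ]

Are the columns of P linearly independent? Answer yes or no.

yes

Row reduce P to echelon form.
R3 ← R3 − (3/4)·R1: [0, -10, -11]
R4 ← R4 + (1/2)·R1: [0, 4, 5]
R5 ← R5 − (3/2)·R1: [0, -4, -7]
Swap R2 ↔ R3
R4 ← R4 + (2/5)·R2: [0, 0, 3/5]
R5 ← R5 − (2/5)·R2: [0, 0, -13/5]
R4 ← R4 − (3/20)·R3: [0, 0, 0]
R5 ← R5 + (13/20)·R3: [0, 0, 0]
3 pivots among 3 columns.
Every column is a pivot column, so the columns are linearly independent.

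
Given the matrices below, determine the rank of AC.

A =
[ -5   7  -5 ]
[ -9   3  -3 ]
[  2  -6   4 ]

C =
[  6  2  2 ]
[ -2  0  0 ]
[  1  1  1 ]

2

First compute AC:
[[-49, -15, -15],
 [-63, -21, -21],
 [ 28,   8,   8]]
Now row reduce the product.
R2 ← R2 − (9/7)·R1: [0, -12/7, -12/7]
R3 ← R3 + (4/7)·R1: [0, -4/7, -4/7]
R3 ← R3 − (1/3)·R2: [0, 0, 0]
2 nonzero rows, so rank(AC) = 2.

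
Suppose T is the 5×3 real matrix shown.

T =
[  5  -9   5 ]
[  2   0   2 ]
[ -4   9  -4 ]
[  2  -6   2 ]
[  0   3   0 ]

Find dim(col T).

Row reduce to echelon form.
R2 ← R2 − (2/5)·R1: [0, 18/5, 0]
R3 ← R3 + (4/5)·R1: [0, 9/5, 0]
R4 ← R4 − (2/5)·R1: [0, -12/5, 0]
R3 ← R3 − (1/2)·R2: [0, 0, 0]
R4 ← R4 + (2/3)·R2: [0, 0, 0]
R5 ← R5 − (5/6)·R2: [0, 0, 0]
Echelon form has 2 nonzero rows, so rank(T) = 2.
The column space has dimension equal to the rank: 2.

2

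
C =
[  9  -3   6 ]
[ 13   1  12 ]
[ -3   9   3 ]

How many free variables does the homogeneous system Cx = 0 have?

Row reduce to echelon form.
R2 ← R2 − (13/9)·R1: [0, 16/3, 10/3]
R3 ← R3 + (1/3)·R1: [0, 8, 5]
R3 ← R3 − (3/2)·R2: [0, 0, 0]
2 nonzero rows, so rank(C) = 2.
C has 3 columns; by rank–nullity, nullity = 3 − 2 = 1.

1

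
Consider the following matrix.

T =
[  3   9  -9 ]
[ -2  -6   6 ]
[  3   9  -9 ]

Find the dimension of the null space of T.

Row reduce to echelon form.
R2 ← R2 + (2/3)·R1: [0, 0, 0]
R3 ← R3 − R1: [0, 0, 0]
1 nonzero row, so rank(T) = 1.
T has 3 columns; by rank–nullity, nullity = 3 − 1 = 2.

2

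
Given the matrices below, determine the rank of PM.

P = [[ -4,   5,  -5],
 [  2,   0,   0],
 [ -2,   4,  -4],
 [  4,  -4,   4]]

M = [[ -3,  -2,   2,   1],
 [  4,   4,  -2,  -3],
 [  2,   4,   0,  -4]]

2

First compute PM:
[[ 22,   8, -18,   1],
 [ -6,  -4,   4,   2],
 [ 14,   4, -12,   2],
 [-20,  -8,  16,   0]]
Now row reduce the product.
R2 ← R2 + (3/11)·R1: [0, -20/11, -10/11, 25/11]
R3 ← R3 − (7/11)·R1: [0, -12/11, -6/11, 15/11]
R4 ← R4 + (10/11)·R1: [0, -8/11, -4/11, 10/11]
R3 ← R3 − (3/5)·R2: [0, 0, 0, 0]
R4 ← R4 − (2/5)·R2: [0, 0, 0, 0]
2 nonzero rows, so rank(PM) = 2.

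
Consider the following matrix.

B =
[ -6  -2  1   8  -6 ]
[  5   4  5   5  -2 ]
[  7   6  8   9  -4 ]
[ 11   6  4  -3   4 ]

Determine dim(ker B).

Row reduce to echelon form.
R2 ← R2 + (5/6)·R1: [0, 7/3, 35/6, 35/3, -7]
R3 ← R3 + (7/6)·R1: [0, 11/3, 55/6, 55/3, -11]
R4 ← R4 + (11/6)·R1: [0, 7/3, 35/6, 35/3, -7]
R3 ← R3 − (11/7)·R2: [0, 0, 0, 0, 0]
R4 ← R4 − R2: [0, 0, 0, 0, 0]
2 nonzero rows, so rank(B) = 2.
B has 5 columns; by rank–nullity, nullity = 5 − 2 = 3.

3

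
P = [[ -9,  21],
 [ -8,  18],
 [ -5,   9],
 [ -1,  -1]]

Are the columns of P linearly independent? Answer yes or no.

yes

Row reduce P to echelon form.
R2 ← R2 − (8/9)·R1: [0, -2/3]
R3 ← R3 − (5/9)·R1: [0, -8/3]
R4 ← R4 − (1/9)·R1: [0, -10/3]
R3 ← R3 − (4)·R2: [0, 0]
R4 ← R4 − (5)·R2: [0, 0]
2 pivots among 2 columns.
Every column is a pivot column, so the columns are linearly independent.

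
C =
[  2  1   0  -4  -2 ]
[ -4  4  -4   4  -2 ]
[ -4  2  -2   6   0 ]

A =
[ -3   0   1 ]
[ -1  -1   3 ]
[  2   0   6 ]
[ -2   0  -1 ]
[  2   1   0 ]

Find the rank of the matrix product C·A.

3

First compute CA:
[[ -3,  -3,   9],
 [-12,  -6, -20],
 [ -6,  -2, -16]]
Now row reduce the product.
R2 ← R2 − (4)·R1: [0, 6, -56]
R3 ← R3 − (2)·R1: [0, 4, -34]
R3 ← R3 − (2/3)·R2: [0, 0, 10/3]
3 nonzero rows, so rank(CA) = 3.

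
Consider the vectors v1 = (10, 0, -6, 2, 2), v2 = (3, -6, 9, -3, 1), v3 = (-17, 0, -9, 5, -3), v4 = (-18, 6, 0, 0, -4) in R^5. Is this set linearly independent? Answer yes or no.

no

Form the matrix with these vectors as rows and row reduce.
R2 ← R2 − (3/10)·R1: [0, -6, 54/5, -18/5, 2/5]
R3 ← R3 + (17/10)·R1: [0, 0, -96/5, 42/5, 2/5]
R4 ← R4 + (9/5)·R1: [0, 6, -54/5, 18/5, -2/5]
R4 ← R4 + R2: [0, 0, 0, 0, 0]
3 nonzero rows, so the 4 vectors span a space of dimension 3.
Since 3 < 4, the vectors are linearly dependent.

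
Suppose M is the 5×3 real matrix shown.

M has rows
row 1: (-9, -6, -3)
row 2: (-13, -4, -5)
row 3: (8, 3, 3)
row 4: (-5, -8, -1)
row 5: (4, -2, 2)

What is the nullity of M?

1

Row reduce to echelon form.
R2 ← R2 − (13/9)·R1: [0, 14/3, -2/3]
R3 ← R3 + (8/9)·R1: [0, -7/3, 1/3]
R4 ← R4 − (5/9)·R1: [0, -14/3, 2/3]
R5 ← R5 + (4/9)·R1: [0, -14/3, 2/3]
R3 ← R3 + (1/2)·R2: [0, 0, 0]
R4 ← R4 + R2: [0, 0, 0]
R5 ← R5 + R2: [0, 0, 0]
2 nonzero rows, so rank(M) = 2.
M has 3 columns; by rank–nullity, nullity = 3 − 2 = 1.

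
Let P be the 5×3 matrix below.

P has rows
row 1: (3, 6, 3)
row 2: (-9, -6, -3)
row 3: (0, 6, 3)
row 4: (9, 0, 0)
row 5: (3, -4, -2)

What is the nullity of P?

1

Row reduce to echelon form.
R2 ← R2 + (3)·R1: [0, 12, 6]
R4 ← R4 − (3)·R1: [0, -18, -9]
R5 ← R5 − R1: [0, -10, -5]
R3 ← R3 − (1/2)·R2: [0, 0, 0]
R4 ← R4 + (3/2)·R2: [0, 0, 0]
R5 ← R5 + (5/6)·R2: [0, 0, 0]
2 nonzero rows, so rank(P) = 2.
P has 3 columns; by rank–nullity, nullity = 3 − 2 = 1.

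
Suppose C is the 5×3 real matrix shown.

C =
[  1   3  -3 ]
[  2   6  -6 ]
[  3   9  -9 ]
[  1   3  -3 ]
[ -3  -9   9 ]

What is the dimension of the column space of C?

Row reduce to echelon form.
R2 ← R2 − (2)·R1: [0, 0, 0]
R3 ← R3 − (3)·R1: [0, 0, 0]
R4 ← R4 − R1: [0, 0, 0]
R5 ← R5 + (3)·R1: [0, 0, 0]
Echelon form has 1 nonzero row, so rank(C) = 1.
The column space has dimension equal to the rank: 1.

1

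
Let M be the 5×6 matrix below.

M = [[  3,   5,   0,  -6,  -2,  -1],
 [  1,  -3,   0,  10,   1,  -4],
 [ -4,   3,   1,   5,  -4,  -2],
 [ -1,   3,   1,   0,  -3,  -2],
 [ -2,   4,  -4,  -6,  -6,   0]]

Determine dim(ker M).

1

Row reduce to echelon form.
R2 ← R2 − (1/3)·R1: [0, -14/3, 0, 12, 5/3, -11/3]
R3 ← R3 + (4/3)·R1: [0, 29/3, 1, -3, -20/3, -10/3]
R4 ← R4 + (1/3)·R1: [0, 14/3, 1, -2, -11/3, -7/3]
R5 ← R5 + (2/3)·R1: [0, 22/3, -4, -10, -22/3, -2/3]
R3 ← R3 + (29/14)·R2: [0, 0, 1, 153/7, -45/14, -153/14]
R4 ← R4 + R2: [0, 0, 1, 10, -2, -6]
R5 ← R5 + (11/7)·R2: [0, 0, -4, 62/7, -33/7, -45/7]
R4 ← R4 − R3: [0, 0, 0, -83/7, 17/14, 69/14]
R5 ← R5 + (4)·R3: [0, 0, 0, 674/7, -123/7, -351/7]
R5 ← R5 + (674/83)·R4: [0, 0, 0, 0, -640/83, -840/83]
5 nonzero rows, so rank(M) = 5.
M has 6 columns; by rank–nullity, nullity = 6 − 5 = 1.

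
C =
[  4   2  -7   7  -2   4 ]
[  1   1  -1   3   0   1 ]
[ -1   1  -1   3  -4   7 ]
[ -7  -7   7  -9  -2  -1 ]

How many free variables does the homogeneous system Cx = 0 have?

Row reduce to echelon form.
R2 ← R2 − (1/4)·R1: [0, 1/2, 3/4, 5/4, 1/2, 0]
R3 ← R3 + (1/4)·R1: [0, 3/2, -11/4, 19/4, -9/2, 8]
R4 ← R4 + (7/4)·R1: [0, -7/2, -21/4, 13/4, -11/2, 6]
R3 ← R3 − (3)·R2: [0, 0, -5, 1, -6, 8]
R4 ← R4 + (7)·R2: [0, 0, 0, 12, -2, 6]
4 nonzero rows, so rank(C) = 4.
C has 6 columns; by rank–nullity, nullity = 6 − 4 = 2.

2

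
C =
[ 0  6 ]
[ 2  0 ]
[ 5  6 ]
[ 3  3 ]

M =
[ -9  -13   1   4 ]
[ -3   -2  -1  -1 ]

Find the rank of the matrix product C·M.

First compute CM:
[[-18, -12,  -6,  -6],
 [-18, -26,   2,   8],
 [-63, -77,  -1,  14],
 [-36, -45,   0,   9]]
Now row reduce the product.
R2 ← R2 − R1: [0, -14, 8, 14]
R3 ← R3 − (7/2)·R1: [0, -35, 20, 35]
R4 ← R4 − (2)·R1: [0, -21, 12, 21]
R3 ← R3 − (5/2)·R2: [0, 0, 0, 0]
R4 ← R4 − (3/2)·R2: [0, 0, 0, 0]
2 nonzero rows, so rank(CM) = 2.

2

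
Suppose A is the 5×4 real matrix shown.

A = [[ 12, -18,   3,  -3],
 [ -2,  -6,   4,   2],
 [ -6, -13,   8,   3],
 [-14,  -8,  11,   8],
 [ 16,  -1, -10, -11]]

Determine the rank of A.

4

Row reduce to echelon form.
R2 ← R2 + (1/6)·R1: [0, -9, 9/2, 3/2]
R3 ← R3 + (1/2)·R1: [0, -22, 19/2, 3/2]
R4 ← R4 + (7/6)·R1: [0, -29, 29/2, 9/2]
R5 ← R5 − (4/3)·R1: [0, 23, -14, -7]
R3 ← R3 − (22/9)·R2: [0, 0, -3/2, -13/6]
R4 ← R4 − (29/9)·R2: [0, 0, 0, -1/3]
R5 ← R5 + (23/9)·R2: [0, 0, -5/2, -19/6]
R5 ← R5 − (5/3)·R3: [0, 0, 0, 4/9]
R5 ← R5 + (4/3)·R4: [0, 0, 0, 0]
Echelon form has 4 nonzero rows, so rank(A) = 4.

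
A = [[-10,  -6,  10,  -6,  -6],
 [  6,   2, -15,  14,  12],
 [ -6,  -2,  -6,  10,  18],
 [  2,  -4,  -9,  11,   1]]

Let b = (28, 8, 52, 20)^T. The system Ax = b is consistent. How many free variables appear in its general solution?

Row reduce the augmented matrix [A | b].
R2 ← R2 + (3/5)·R1: [0, -8/5, -9, 52/5, 42/5, 124/5]
R3 ← R3 − (3/5)·R1: [0, 8/5, -12, 68/5, 108/5, 176/5]
R4 ← R4 + (1/5)·R1: [0, -26/5, -7, 49/5, -1/5, 128/5]
R3 ← R3 + R2: [0, 0, -21, 24, 30, 60]
R4 ← R4 − (13/4)·R2: [0, 0, 89/4, -24, -55/2, -55]
R4 ← R4 + (89/84)·R3: [0, 0, 0, 10/7, 30/7, 60/7]
The echelon form has 4 nonzero rows, and every pivot lies in the first 5 columns, so rank(A) = rank([A|b]) = 4.
The system is consistent.
Free variables = (unknowns) − (rank) = 5 − 4 = 1.

1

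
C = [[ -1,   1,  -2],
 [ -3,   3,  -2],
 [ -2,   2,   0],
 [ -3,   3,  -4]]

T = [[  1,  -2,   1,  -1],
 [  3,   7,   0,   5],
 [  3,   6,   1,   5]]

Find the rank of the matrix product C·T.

First compute CT:
[[ -4,  -3,  -3,  -4],
 [  0,  15,  -5,   8],
 [  4,  18,  -2,  12],
 [ -6,   3,  -7,  -2]]
Now row reduce the product.
R3 ← R3 + R1: [0, 15, -5, 8]
R4 ← R4 − (3/2)·R1: [0, 15/2, -5/2, 4]
R3 ← R3 − R2: [0, 0, 0, 0]
R4 ← R4 − (1/2)·R2: [0, 0, 0, 0]
2 nonzero rows, so rank(CT) = 2.

2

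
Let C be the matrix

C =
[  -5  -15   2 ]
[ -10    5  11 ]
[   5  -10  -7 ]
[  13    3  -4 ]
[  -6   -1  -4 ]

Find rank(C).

3

Row reduce to echelon form.
R2 ← R2 − (2)·R1: [0, 35, 7]
R3 ← R3 + R1: [0, -25, -5]
R4 ← R4 + (13/5)·R1: [0, -36, 6/5]
R5 ← R5 − (6/5)·R1: [0, 17, -32/5]
R3 ← R3 + (5/7)·R2: [0, 0, 0]
R4 ← R4 + (36/35)·R2: [0, 0, 42/5]
R5 ← R5 − (17/35)·R2: [0, 0, -49/5]
Swap R3 ↔ R4
R5 ← R5 + (7/6)·R3: [0, 0, 0]
Echelon form has 3 nonzero rows, so rank(C) = 3.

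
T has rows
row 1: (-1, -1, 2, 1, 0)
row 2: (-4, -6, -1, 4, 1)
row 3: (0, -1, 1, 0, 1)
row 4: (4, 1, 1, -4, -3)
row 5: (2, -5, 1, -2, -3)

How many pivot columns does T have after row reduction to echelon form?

Row reduce to echelon form.
R2 ← R2 − (4)·R1: [0, -2, -9, 0, 1]
R4 ← R4 + (4)·R1: [0, -3, 9, 0, -3]
R5 ← R5 + (2)·R1: [0, -7, 5, 0, -3]
R3 ← R3 − (1/2)·R2: [0, 0, 11/2, 0, 1/2]
R4 ← R4 − (3/2)·R2: [0, 0, 45/2, 0, -9/2]
R5 ← R5 − (7/2)·R2: [0, 0, 73/2, 0, -13/2]
R4 ← R4 − (45/11)·R3: [0, 0, 0, 0, -72/11]
R5 ← R5 − (73/11)·R3: [0, 0, 0, 0, -108/11]
R5 ← R5 − (3/2)·R4: [0, 0, 0, 0, 0]
Echelon form has 4 nonzero rows, so rank(T) = 4.
Each nonzero row contributes one pivot column: 4 pivot columns.

4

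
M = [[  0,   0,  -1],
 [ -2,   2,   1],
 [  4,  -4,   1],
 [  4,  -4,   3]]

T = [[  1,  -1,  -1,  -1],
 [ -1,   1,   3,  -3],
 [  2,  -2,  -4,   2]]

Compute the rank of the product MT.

1

First compute MT:
[[ -2,   2,   4,  -2],
 [ -2,   2,   4,  -2],
 [ 10, -10, -20,  10],
 [ 14, -14, -28,  14]]
Now row reduce the product.
R2 ← R2 − R1: [0, 0, 0, 0]
R3 ← R3 + (5)·R1: [0, 0, 0, 0]
R4 ← R4 + (7)·R1: [0, 0, 0, 0]
1 nonzero row, so rank(MT) = 1.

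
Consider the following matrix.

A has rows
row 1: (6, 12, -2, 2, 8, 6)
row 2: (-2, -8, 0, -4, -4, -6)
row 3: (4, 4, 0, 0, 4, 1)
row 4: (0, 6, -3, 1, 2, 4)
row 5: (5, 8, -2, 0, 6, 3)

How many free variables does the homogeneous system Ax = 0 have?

Row reduce to echelon form.
R2 ← R2 + (1/3)·R1: [0, -4, -2/3, -10/3, -4/3, -4]
R3 ← R3 − (2/3)·R1: [0, -4, 4/3, -4/3, -4/3, -3]
R5 ← R5 − (5/6)·R1: [0, -2, -1/3, -5/3, -2/3, -2]
R3 ← R3 − R2: [0, 0, 2, 2, 0, 1]
R4 ← R4 + (3/2)·R2: [0, 0, -4, -4, 0, -2]
R5 ← R5 − (1/2)·R2: [0, 0, 0, 0, 0, 0]
R4 ← R4 + (2)·R3: [0, 0, 0, 0, 0, 0]
3 nonzero rows, so rank(A) = 3.
A has 6 columns; by rank–nullity, nullity = 6 − 3 = 3.

3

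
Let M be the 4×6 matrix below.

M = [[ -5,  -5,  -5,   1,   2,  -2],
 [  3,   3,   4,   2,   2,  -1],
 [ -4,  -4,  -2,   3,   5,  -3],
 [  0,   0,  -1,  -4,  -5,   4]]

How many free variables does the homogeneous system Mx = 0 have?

2

Row reduce to echelon form.
R2 ← R2 + (3/5)·R1: [0, 0, 1, 13/5, 16/5, -11/5]
R3 ← R3 − (4/5)·R1: [0, 0, 2, 11/5, 17/5, -7/5]
R3 ← R3 − (2)·R2: [0, 0, 0, -3, -3, 3]
R4 ← R4 + R2: [0, 0, 0, -7/5, -9/5, 9/5]
R4 ← R4 − (7/15)·R3: [0, 0, 0, 0, -2/5, 2/5]
4 nonzero rows, so rank(M) = 4.
M has 6 columns; by rank–nullity, nullity = 6 − 4 = 2.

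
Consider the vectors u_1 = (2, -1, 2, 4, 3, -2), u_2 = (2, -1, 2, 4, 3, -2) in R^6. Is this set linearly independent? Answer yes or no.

Form the matrix with these vectors as rows and row reduce.
R2 ← R2 − R1: [0, 0, 0, 0, 0, 0]
1 nonzero row, so the 2 vectors span a space of dimension 1.
Since 1 < 2, the vectors are linearly dependent.

no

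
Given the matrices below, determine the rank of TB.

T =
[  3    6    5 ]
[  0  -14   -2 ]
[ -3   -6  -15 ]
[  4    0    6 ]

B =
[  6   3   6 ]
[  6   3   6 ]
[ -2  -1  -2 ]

1

First compute TB:
[[ 44,  22,  44],
 [-80, -40, -80],
 [-24, -12, -24],
 [ 12,   6,  12]]
Now row reduce the product.
R2 ← R2 + (20/11)·R1: [0, 0, 0]
R3 ← R3 + (6/11)·R1: [0, 0, 0]
R4 ← R4 − (3/11)·R1: [0, 0, 0]
1 nonzero row, so rank(TB) = 1.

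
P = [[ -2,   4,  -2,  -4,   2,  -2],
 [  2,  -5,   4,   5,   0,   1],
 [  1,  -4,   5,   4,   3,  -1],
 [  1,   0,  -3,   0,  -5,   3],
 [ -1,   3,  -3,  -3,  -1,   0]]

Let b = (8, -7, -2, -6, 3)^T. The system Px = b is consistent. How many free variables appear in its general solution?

4

Row reduce the augmented matrix [P | b].
R2 ← R2 + R1: [0, -1, 2, 1, 2, -1, 1]
R3 ← R3 + (1/2)·R1: [0, -2, 4, 2, 4, -2, 2]
R4 ← R4 + (1/2)·R1: [0, 2, -4, -2, -4, 2, -2]
R5 ← R5 − (1/2)·R1: [0, 1, -2, -1, -2, 1, -1]
R3 ← R3 − (2)·R2: [0, 0, 0, 0, 0, 0, 0]
R4 ← R4 + (2)·R2: [0, 0, 0, 0, 0, 0, 0]
R5 ← R5 + R2: [0, 0, 0, 0, 0, 0, 0]
The echelon form has 2 nonzero rows, and every pivot lies in the first 6 columns, so rank(P) = rank([P|b]) = 2.
The system is consistent.
Free variables = (unknowns) − (rank) = 6 − 2 = 4.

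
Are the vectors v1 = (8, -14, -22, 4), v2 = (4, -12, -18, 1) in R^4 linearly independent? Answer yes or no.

yes

Form the matrix with these vectors as rows and row reduce.
R2 ← R2 − (1/2)·R1: [0, -5, -7, -1]
2 nonzero rows, so the 2 vectors span a space of dimension 2.
Since 2 = 2, the vectors are linearly independent.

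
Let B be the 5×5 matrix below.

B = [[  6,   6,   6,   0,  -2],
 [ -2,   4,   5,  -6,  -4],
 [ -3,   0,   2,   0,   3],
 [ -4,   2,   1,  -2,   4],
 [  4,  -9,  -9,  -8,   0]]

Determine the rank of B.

5

Row reduce to echelon form.
R2 ← R2 + (1/3)·R1: [0, 6, 7, -6, -14/3]
R3 ← R3 + (1/2)·R1: [0, 3, 5, 0, 2]
R4 ← R4 + (2/3)·R1: [0, 6, 5, -2, 8/3]
R5 ← R5 − (2/3)·R1: [0, -13, -13, -8, 4/3]
R3 ← R3 − (1/2)·R2: [0, 0, 3/2, 3, 13/3]
R4 ← R4 − R2: [0, 0, -2, 4, 22/3]
R5 ← R5 + (13/6)·R2: [0, 0, 13/6, -21, -79/9]
R4 ← R4 + (4/3)·R3: [0, 0, 0, 8, 118/9]
R5 ← R5 − (13/9)·R3: [0, 0, 0, -76/3, -406/27]
R5 ← R5 + (19/6)·R4: [0, 0, 0, 0, 715/27]
Echelon form has 5 nonzero rows, so rank(B) = 5.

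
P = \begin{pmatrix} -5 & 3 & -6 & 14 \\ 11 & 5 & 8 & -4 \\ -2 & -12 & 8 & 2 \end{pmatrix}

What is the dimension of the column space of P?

3

Row reduce to echelon form.
R2 ← R2 + (11/5)·R1: [0, 58/5, -26/5, 134/5]
R3 ← R3 − (2/5)·R1: [0, -66/5, 52/5, -18/5]
R3 ← R3 + (33/29)·R2: [0, 0, 130/29, 780/29]
Echelon form has 3 nonzero rows, so rank(P) = 3.
The column space has dimension equal to the rank: 3.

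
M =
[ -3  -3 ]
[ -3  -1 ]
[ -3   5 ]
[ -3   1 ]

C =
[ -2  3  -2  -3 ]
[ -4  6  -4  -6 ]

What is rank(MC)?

1

First compute MC:
[[ 18, -27,  18,  27],
 [ 10, -15,  10,  15],
 [-14,  21, -14, -21],
 [  2,  -3,   2,   3]]
Now row reduce the product.
R2 ← R2 − (5/9)·R1: [0, 0, 0, 0]
R3 ← R3 + (7/9)·R1: [0, 0, 0, 0]
R4 ← R4 − (1/9)·R1: [0, 0, 0, 0]
1 nonzero row, so rank(MC) = 1.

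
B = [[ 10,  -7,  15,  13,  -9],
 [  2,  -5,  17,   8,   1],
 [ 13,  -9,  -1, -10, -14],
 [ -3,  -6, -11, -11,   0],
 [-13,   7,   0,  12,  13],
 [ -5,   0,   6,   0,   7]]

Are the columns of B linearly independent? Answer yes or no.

Row reduce B to echelon form.
R2 ← R2 − (1/5)·R1: [0, -18/5, 14, 27/5, 14/5]
R3 ← R3 − (13/10)·R1: [0, 1/10, -41/2, -269/10, -23/10]
R4 ← R4 + (3/10)·R1: [0, -81/10, -13/2, -71/10, -27/10]
R5 ← R5 + (13/10)·R1: [0, -21/10, 39/2, 289/10, 13/10]
R6 ← R6 + (1/2)·R1: [0, -7/2, 27/2, 13/2, 5/2]
R3 ← R3 + (1/36)·R2: [0, 0, -181/9, -107/4, -20/9]
R4 ← R4 − (9/4)·R2: [0, 0, -38, -77/4, -9]
R5 ← R5 − (7/12)·R2: [0, 0, 34/3, 103/4, -1/3]
R6 ← R6 − (35/36)·R2: [0, 0, -1/9, 5/4, -2/9]
R4 ← R4 − (342/181)·R3: [0, 0, 0, 22657/724, -869/181]
R5 ← R5 + (102/181)·R3: [0, 0, 0, 7729/724, -287/181]
R6 ← R6 − (1/181)·R3: [0, 0, 0, 253/181, -38/181]
R5 ← R5 − (7729/22657)·R4: [0, 0, 0, 0, 1182/22657]
R6 ← R6 − (1012/22657)·R4: [0, 0, 0, 0, 102/22657]
R6 ← R6 − (17/197)·R5: [0, 0, 0, 0, 0]
5 pivots among 5 columns.
Every column is a pivot column, so the columns are linearly independent.

yes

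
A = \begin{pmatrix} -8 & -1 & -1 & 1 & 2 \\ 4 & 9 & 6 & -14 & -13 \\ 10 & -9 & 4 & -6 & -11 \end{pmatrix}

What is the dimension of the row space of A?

3

Row reduce to echelon form.
R2 ← R2 + (1/2)·R1: [0, 17/2, 11/2, -27/2, -12]
R3 ← R3 + (5/4)·R1: [0, -41/4, 11/4, -19/4, -17/2]
R3 ← R3 + (41/34)·R2: [0, 0, 319/34, -715/34, -781/34]
Echelon form has 3 nonzero rows, so rank(A) = 3.
The row space has dimension equal to the rank: 3.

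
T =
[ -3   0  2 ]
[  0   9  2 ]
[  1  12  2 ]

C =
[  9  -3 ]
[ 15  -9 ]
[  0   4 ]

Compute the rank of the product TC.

First compute TC:
[[-27,  17],
 [135, -73],
 [189, -103]]
Now row reduce the product.
R2 ← R2 + (5)·R1: [0, 12]
R3 ← R3 + (7)·R1: [0, 16]
R3 ← R3 − (4/3)·R2: [0, 0]
2 nonzero rows, so rank(TC) = 2.

2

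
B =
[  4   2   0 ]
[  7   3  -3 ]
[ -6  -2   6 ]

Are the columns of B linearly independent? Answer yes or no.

Row reduce B to echelon form.
R2 ← R2 − (7/4)·R1: [0, -1/2, -3]
R3 ← R3 + (3/2)·R1: [0, 1, 6]
R3 ← R3 + (2)·R2: [0, 0, 0]
2 pivots among 3 columns.
Only 2 < 3 pivot columns, so the columns are linearly dependent.

no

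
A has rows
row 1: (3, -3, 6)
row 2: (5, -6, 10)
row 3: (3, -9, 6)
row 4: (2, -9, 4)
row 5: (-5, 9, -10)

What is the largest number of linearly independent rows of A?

Row reduce to echelon form.
R2 ← R2 − (5/3)·R1: [0, -1, 0]
R3 ← R3 − R1: [0, -6, 0]
R4 ← R4 − (2/3)·R1: [0, -7, 0]
R5 ← R5 + (5/3)·R1: [0, 4, 0]
R3 ← R3 − (6)·R2: [0, 0, 0]
R4 ← R4 − (7)·R2: [0, 0, 0]
R5 ← R5 + (4)·R2: [0, 0, 0]
Echelon form has 2 nonzero rows, so rank(A) = 2.
The rank gives the maximum number of linearly independent rows: 2.

2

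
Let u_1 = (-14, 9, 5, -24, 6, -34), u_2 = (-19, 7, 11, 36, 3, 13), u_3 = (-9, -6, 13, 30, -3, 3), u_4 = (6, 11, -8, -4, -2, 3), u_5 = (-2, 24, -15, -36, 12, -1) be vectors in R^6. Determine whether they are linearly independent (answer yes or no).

Form the matrix with these vectors as rows and row reduce.
R2 ← R2 − (19/14)·R1: [0, -73/14, 59/14, 480/7, -36/7, 414/7]
R3 ← R3 − (9/14)·R1: [0, -165/14, 137/14, 318/7, -48/7, 174/7]
R4 ← R4 + (3/7)·R1: [0, 104/7, -41/7, -100/7, 4/7, -81/7]
R5 ← R5 − (1/7)·R1: [0, 159/7, -110/7, -228/7, 78/7, 27/7]
R3 ← R3 − (165/73)·R2: [0, 0, 19/73, -7998/73, 348/73, -7944/73]
R4 ← R4 + (208/73)·R2: [0, 0, 449/73, 13220/73, -1028/73, 11457/73]
R5 ← R5 + (318/73)·R2: [0, 0, 193/73, 19428/73, -822/73, 19089/73]
R4 ← R4 − (449/19)·R3: [0, 0, 0, 52634/19, -2408/19, 51843/19]
R5 ← R5 − (193/19)·R3: [0, 0, 0, 26202/19, -1134/19, 25971/19]
R5 ← R5 − (13101/26317)·R4: [0, 0, 0, 0, 89670/26317, 225456/26317]
5 nonzero rows, so the 5 vectors span a space of dimension 5.
Since 5 = 5, the vectors are linearly independent.

yes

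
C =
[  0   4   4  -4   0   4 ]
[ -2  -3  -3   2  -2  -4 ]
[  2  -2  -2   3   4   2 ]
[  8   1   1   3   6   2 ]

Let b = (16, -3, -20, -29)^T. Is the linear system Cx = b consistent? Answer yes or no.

Row reduce the augmented matrix [C | b].
Swap R1 ↔ R2
R3 ← R3 + R1: [0, -5, -5, 5, 2, -2, -23]
R4 ← R4 + (4)·R1: [0, -11, -11, 11, -2, -14, -41]
R3 ← R3 + (5/4)·R2: [0, 0, 0, 0, 2, 3, -3]
R4 ← R4 + (11/4)·R2: [0, 0, 0, 0, -2, -3, 3]
R4 ← R4 + R3: [0, 0, 0, 0, 0, 0, 0]
The echelon form has 3 nonzero rows, and every pivot lies in the first 6 columns, so rank(C) = rank([C|b]) = 3.
The system is consistent.

yes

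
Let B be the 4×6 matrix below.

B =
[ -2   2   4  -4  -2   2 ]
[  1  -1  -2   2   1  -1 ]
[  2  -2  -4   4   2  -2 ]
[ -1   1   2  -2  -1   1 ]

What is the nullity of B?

Row reduce to echelon form.
R2 ← R2 + (1/2)·R1: [0, 0, 0, 0, 0, 0]
R3 ← R3 + R1: [0, 0, 0, 0, 0, 0]
R4 ← R4 − (1/2)·R1: [0, 0, 0, 0, 0, 0]
1 nonzero row, so rank(B) = 1.
B has 6 columns; by rank–nullity, nullity = 6 − 1 = 5.

5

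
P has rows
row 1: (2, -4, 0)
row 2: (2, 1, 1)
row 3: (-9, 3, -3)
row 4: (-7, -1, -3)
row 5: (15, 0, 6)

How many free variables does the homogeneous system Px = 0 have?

Row reduce to echelon form.
R2 ← R2 − R1: [0, 5, 1]
R3 ← R3 + (9/2)·R1: [0, -15, -3]
R4 ← R4 + (7/2)·R1: [0, -15, -3]
R5 ← R5 − (15/2)·R1: [0, 30, 6]
R3 ← R3 + (3)·R2: [0, 0, 0]
R4 ← R4 + (3)·R2: [0, 0, 0]
R5 ← R5 − (6)·R2: [0, 0, 0]
2 nonzero rows, so rank(P) = 2.
P has 3 columns; by rank–nullity, nullity = 3 − 2 = 1.

1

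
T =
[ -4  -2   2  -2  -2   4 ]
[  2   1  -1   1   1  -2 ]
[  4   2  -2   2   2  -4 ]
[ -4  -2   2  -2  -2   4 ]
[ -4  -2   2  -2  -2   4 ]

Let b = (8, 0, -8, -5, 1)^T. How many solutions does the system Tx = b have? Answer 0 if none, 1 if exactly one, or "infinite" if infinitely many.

Row reduce the augmented matrix [T | b].
R2 ← R2 + (1/2)·R1: [0, 0, 0, 0, 0, 0, 4]
R3 ← R3 + R1: [0, 0, 0, 0, 0, 0, 0]
R4 ← R4 − R1: [0, 0, 0, 0, 0, 0, -13]
R5 ← R5 − R1: [0, 0, 0, 0, 0, 0, -7]
R4 ← R4 + (13/4)·R2: [0, 0, 0, 0, 0, 0, 0]
R5 ← R5 + (7/4)·R2: [0, 0, 0, 0, 0, 0, 0]
The echelon form has 2 nonzero rows; the last pivot sits in the augmented column, so rank(T) = 1 but rank([T|b]) = 2.
Since the ranks differ, the system is inconsistent.
It has no solutions.

0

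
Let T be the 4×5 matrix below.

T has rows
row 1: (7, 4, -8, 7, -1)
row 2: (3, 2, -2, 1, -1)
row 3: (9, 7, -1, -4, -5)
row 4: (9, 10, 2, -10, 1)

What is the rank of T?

Row reduce to echelon form.
R2 ← R2 − (3/7)·R1: [0, 2/7, 10/7, -2, -4/7]
R3 ← R3 − (9/7)·R1: [0, 13/7, 65/7, -13, -26/7]
R4 ← R4 − (9/7)·R1: [0, 34/7, 86/7, -19, 16/7]
R3 ← R3 − (13/2)·R2: [0, 0, 0, 0, 0]
R4 ← R4 − (17)·R2: [0, 0, -12, 15, 12]
Swap R3 ↔ R4
Echelon form has 3 nonzero rows, so rank(T) = 3.

3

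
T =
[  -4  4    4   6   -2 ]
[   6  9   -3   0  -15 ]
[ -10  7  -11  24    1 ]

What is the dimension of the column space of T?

3

Row reduce to echelon form.
R2 ← R2 + (3/2)·R1: [0, 15, 3, 9, -18]
R3 ← R3 − (5/2)·R1: [0, -3, -21, 9, 6]
R3 ← R3 + (1/5)·R2: [0, 0, -102/5, 54/5, 12/5]
Echelon form has 3 nonzero rows, so rank(T) = 3.
The column space has dimension equal to the rank: 3.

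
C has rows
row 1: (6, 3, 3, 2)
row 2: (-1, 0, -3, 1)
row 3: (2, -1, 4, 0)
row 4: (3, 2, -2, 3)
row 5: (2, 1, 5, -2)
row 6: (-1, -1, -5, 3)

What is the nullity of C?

Row reduce to echelon form.
R2 ← R2 + (1/6)·R1: [0, 1/2, -5/2, 4/3]
R3 ← R3 − (1/3)·R1: [0, -2, 3, -2/3]
R4 ← R4 − (1/2)·R1: [0, 1/2, -7/2, 2]
R5 ← R5 − (1/3)·R1: [0, 0, 4, -8/3]
R6 ← R6 + (1/6)·R1: [0, -1/2, -9/2, 10/3]
R3 ← R3 + (4)·R2: [0, 0, -7, 14/3]
R4 ← R4 − R2: [0, 0, -1, 2/3]
R6 ← R6 + R2: [0, 0, -7, 14/3]
R4 ← R4 − (1/7)·R3: [0, 0, 0, 0]
R5 ← R5 + (4/7)·R3: [0, 0, 0, 0]
R6 ← R6 − R3: [0, 0, 0, 0]
3 nonzero rows, so rank(C) = 3.
C has 4 columns; by rank–nullity, nullity = 4 − 3 = 1.

1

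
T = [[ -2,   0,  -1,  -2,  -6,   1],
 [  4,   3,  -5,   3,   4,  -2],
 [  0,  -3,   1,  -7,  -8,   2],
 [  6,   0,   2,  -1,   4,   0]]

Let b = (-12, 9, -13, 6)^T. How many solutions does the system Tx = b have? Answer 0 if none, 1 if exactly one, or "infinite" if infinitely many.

Row reduce the augmented matrix [T | b].
R2 ← R2 + (2)·R1: [0, 3, -7, -1, -8, 0, -15]
R4 ← R4 + (3)·R1: [0, 0, -1, -7, -14, 3, -30]
R3 ← R3 + R2: [0, 0, -6, -8, -16, 2, -28]
R4 ← R4 − (1/6)·R3: [0, 0, 0, -17/3, -34/3, 8/3, -76/3]
The echelon form has 4 nonzero rows, and every pivot lies in the first 6 columns, so rank(T) = rank([T|b]) = 4.
The system is consistent.
rank = 4 < 6 unknowns, so there are infinitely many solutions.

infinite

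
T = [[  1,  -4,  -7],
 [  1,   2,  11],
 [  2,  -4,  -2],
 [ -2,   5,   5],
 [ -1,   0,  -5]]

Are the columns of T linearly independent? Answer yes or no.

no

Row reduce T to echelon form.
R2 ← R2 − R1: [0, 6, 18]
R3 ← R3 − (2)·R1: [0, 4, 12]
R4 ← R4 + (2)·R1: [0, -3, -9]
R5 ← R5 + R1: [0, -4, -12]
R3 ← R3 − (2/3)·R2: [0, 0, 0]
R4 ← R4 + (1/2)·R2: [0, 0, 0]
R5 ← R5 + (2/3)·R2: [0, 0, 0]
2 pivots among 3 columns.
Only 2 < 3 pivot columns, so the columns are linearly dependent.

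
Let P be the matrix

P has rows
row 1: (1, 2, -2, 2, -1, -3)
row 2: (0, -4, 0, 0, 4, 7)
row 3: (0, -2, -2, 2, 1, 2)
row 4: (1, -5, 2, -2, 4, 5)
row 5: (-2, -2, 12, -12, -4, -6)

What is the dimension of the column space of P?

Row reduce to echelon form.
R4 ← R4 − R1: [0, -7, 4, -4, 5, 8]
R5 ← R5 + (2)·R1: [0, 2, 8, -8, -6, -12]
R3 ← R3 − (1/2)·R2: [0, 0, -2, 2, -1, -3/2]
R4 ← R4 − (7/4)·R2: [0, 0, 4, -4, -2, -17/4]
R5 ← R5 + (1/2)·R2: [0, 0, 8, -8, -4, -17/2]
R4 ← R4 + (2)·R3: [0, 0, 0, 0, -4, -29/4]
R5 ← R5 + (4)·R3: [0, 0, 0, 0, -8, -29/2]
R5 ← R5 − (2)·R4: [0, 0, 0, 0, 0, 0]
Echelon form has 4 nonzero rows, so rank(P) = 4.
The column space has dimension equal to the rank: 4.

4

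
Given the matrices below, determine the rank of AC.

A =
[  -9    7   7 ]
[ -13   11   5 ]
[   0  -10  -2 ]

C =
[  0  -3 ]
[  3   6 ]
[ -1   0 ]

First compute AC:
[[ 14,  69],
 [ 28, 105],
 [-28, -60]]
Now row reduce the product.
R2 ← R2 − (2)·R1: [0, -33]
R3 ← R3 + (2)·R1: [0, 78]
R3 ← R3 + (26/11)·R2: [0, 0]
2 nonzero rows, so rank(AC) = 2.

2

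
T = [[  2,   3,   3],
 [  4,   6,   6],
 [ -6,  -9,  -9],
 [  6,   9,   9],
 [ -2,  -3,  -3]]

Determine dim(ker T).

2

Row reduce to echelon form.
R2 ← R2 − (2)·R1: [0, 0, 0]
R3 ← R3 + (3)·R1: [0, 0, 0]
R4 ← R4 − (3)·R1: [0, 0, 0]
R5 ← R5 + R1: [0, 0, 0]
1 nonzero row, so rank(T) = 1.
T has 3 columns; by rank–nullity, nullity = 3 − 1 = 2.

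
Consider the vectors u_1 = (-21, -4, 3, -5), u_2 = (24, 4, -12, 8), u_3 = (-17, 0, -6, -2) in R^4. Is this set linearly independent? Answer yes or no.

Form the matrix with these vectors as rows and row reduce.
R2 ← R2 + (8/7)·R1: [0, -4/7, -60/7, 16/7]
R3 ← R3 − (17/21)·R1: [0, 68/21, -59/7, 43/21]
R3 ← R3 + (17/3)·R2: [0, 0, -57, 15]
3 nonzero rows, so the 3 vectors span a space of dimension 3.
Since 3 = 3, the vectors are linearly independent.

yes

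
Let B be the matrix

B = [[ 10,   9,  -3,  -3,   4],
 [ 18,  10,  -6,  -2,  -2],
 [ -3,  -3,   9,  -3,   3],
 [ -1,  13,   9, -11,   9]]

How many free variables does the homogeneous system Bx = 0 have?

1

Row reduce to echelon form.
R2 ← R2 − (9/5)·R1: [0, -31/5, -3/5, 17/5, -46/5]
R3 ← R3 + (3/10)·R1: [0, -3/10, 81/10, -39/10, 21/5]
R4 ← R4 + (1/10)·R1: [0, 139/10, 87/10, -113/10, 47/5]
R3 ← R3 − (3/62)·R2: [0, 0, 252/31, -126/31, 144/31]
R4 ← R4 + (139/62)·R2: [0, 0, 228/31, -114/31, -348/31]
R4 ← R4 − (19/21)·R3: [0, 0, 0, 0, -108/7]
4 nonzero rows, so rank(B) = 4.
B has 5 columns; by rank–nullity, nullity = 5 − 4 = 1.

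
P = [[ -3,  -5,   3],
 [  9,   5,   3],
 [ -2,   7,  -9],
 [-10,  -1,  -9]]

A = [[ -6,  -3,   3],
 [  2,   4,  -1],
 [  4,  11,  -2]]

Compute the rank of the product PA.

2

First compute PA:
[[ 20,  22, -10],
 [-32,  26,  16],
 [-10, -65,   5],
 [ 22, -73, -11]]
Now row reduce the product.
R2 ← R2 + (8/5)·R1: [0, 306/5, 0]
R3 ← R3 + (1/2)·R1: [0, -54, 0]
R4 ← R4 − (11/10)·R1: [0, -486/5, 0]
R3 ← R3 + (15/17)·R2: [0, 0, 0]
R4 ← R4 + (27/17)·R2: [0, 0, 0]
2 nonzero rows, so rank(PA) = 2.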